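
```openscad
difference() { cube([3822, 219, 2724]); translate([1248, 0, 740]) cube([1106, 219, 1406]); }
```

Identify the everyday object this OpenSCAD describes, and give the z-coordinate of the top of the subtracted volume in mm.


A wall with a window opening. The window head height is 2146 mm.

A wall with a rectangular opening subtracted — a window. Sill at z = 740, opening 1406 mm tall, so the head is at 740 + 1406 = 2146 mm.


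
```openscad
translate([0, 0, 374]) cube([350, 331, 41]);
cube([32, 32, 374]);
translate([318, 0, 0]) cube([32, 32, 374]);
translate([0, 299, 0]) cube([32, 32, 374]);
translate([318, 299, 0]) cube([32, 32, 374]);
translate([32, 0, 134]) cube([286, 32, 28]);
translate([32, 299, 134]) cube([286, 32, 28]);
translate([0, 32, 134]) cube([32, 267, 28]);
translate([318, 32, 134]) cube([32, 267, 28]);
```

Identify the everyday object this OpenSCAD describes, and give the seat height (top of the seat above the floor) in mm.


A stool. The seat height is 415 mm.

A 350×331×41 slab at z = 374 on four corner posts — a stool. The seat top is 374 + 41 = 415 mm.


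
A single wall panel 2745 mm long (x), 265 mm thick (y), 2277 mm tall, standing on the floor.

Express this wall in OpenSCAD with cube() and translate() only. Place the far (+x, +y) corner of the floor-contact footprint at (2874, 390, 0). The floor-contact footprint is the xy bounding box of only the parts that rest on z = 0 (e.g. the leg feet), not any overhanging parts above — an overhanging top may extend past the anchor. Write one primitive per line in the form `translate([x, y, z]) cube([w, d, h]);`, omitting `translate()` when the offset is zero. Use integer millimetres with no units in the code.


translate([129, 125, 0]) cube([2745, 265, 2277]);


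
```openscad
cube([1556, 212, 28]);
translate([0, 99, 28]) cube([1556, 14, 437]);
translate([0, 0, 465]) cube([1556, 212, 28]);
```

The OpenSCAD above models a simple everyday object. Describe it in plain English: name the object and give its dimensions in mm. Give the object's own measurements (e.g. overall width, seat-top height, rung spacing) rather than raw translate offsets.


An I-beam lying along x, 1556 mm long. Overall section height 493 mm. Two flanges 212 mm wide (y) and 28 mm thick, one on the floor and one at the top; a web 14 mm thick runs between them, centred on the flange width.


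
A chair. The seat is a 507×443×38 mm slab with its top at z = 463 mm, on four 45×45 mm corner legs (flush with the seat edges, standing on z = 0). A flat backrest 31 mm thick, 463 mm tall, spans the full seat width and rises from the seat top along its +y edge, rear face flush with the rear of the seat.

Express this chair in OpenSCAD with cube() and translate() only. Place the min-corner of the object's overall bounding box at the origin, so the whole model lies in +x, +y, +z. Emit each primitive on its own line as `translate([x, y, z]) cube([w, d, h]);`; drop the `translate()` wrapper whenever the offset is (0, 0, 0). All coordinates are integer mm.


// leg_h = 463 - 38 = 425
translate([0, 0, 425]) cube([507, 443, 38]);
cube([45, 45, 425]);
translate([462, 0, 0]) cube([45, 45, 425]);
translate([0, 398, 0]) cube([45, 45, 425]);
translate([462, 398, 0]) cube([45, 45, 425]);
translate([0, 412, 463]) cube([507, 31, 463]);


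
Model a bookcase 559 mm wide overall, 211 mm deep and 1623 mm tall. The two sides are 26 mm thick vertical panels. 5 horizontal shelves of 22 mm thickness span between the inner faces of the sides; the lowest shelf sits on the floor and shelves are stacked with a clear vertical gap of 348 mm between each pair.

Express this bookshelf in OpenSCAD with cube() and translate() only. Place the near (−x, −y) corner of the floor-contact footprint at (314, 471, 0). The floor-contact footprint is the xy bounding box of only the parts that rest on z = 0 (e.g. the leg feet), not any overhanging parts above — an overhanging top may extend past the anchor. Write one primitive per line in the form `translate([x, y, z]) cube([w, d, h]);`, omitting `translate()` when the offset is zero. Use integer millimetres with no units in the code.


translate([314, 471, 0]) cube([26, 211, 1623]);
translate([847, 471, 0]) cube([26, 211, 1623]);
translate([340, 471, 0]) cube([507, 211, 22]);
translate([340, 471, 370]) cube([507, 211, 22]);
translate([340, 471, 740]) cube([507, 211, 22]);
translate([340, 471, 1110]) cube([507, 211, 22]);
translate([340, 471, 1480]) cube([507, 211, 22]);


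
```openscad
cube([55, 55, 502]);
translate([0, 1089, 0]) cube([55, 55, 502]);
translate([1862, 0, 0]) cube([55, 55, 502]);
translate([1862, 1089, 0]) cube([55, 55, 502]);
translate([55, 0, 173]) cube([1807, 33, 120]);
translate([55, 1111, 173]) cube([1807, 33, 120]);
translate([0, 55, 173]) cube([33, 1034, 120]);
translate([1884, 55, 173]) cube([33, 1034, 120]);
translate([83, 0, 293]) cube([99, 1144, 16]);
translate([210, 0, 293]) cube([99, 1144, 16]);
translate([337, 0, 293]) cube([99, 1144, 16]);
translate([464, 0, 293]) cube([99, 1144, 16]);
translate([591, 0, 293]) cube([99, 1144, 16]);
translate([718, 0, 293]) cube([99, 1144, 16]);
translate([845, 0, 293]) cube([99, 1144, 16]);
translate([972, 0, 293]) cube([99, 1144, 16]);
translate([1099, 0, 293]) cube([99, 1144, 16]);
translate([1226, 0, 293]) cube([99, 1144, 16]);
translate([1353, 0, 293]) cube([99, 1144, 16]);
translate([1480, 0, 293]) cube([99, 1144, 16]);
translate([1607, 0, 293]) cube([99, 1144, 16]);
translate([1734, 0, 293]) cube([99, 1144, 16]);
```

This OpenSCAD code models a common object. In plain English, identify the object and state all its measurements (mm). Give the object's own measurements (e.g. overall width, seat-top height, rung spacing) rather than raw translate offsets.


A bed frame 1917 mm long (x) by 1144 mm wide (y). Four 55×55 mm corner posts, 502 mm tall, at the corners of the footprint. Four rails of 33 mm thickness and 120 mm height run between adjacent posts with their undersides at z = 173 mm, their outer faces flush with the outside of the frame (the two x-running rails run between the posts' inner faces; the two y-running rails run between the posts' inner faces). 14 slats, each 99 mm wide (x) and 16 mm thick, lie across the top of the two x-running rails, running the full 1144 mm width of the frame in y; along x they sit between the end posts with a 28 mm gap after the −x posts and between neighbouring slats, leaving 29 mm before the +x posts.


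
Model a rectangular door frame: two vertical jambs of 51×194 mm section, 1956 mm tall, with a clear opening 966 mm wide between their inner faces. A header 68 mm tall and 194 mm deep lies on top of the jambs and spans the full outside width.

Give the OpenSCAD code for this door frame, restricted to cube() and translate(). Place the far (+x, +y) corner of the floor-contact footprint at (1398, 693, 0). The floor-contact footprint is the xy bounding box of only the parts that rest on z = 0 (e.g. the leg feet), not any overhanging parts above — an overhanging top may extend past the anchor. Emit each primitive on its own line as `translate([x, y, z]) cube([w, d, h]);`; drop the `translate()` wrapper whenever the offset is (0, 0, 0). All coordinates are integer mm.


translate([330, 499, 0]) cube([51, 194, 1956]);
translate([1347, 499, 0]) cube([51, 194, 1956]);
translate([330, 499, 1956]) cube([1068, 194, 68]);


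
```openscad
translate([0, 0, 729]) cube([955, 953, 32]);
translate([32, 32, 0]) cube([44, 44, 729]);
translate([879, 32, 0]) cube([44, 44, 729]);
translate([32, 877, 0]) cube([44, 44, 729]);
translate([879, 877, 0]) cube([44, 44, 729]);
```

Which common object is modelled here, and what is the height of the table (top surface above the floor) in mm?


A table. The table height is 761 mm.

A 955×953×32 slab sits at z = 729 on four 44 mm square posts — a table. The top surface is at 729 + 32 = 761 mm.


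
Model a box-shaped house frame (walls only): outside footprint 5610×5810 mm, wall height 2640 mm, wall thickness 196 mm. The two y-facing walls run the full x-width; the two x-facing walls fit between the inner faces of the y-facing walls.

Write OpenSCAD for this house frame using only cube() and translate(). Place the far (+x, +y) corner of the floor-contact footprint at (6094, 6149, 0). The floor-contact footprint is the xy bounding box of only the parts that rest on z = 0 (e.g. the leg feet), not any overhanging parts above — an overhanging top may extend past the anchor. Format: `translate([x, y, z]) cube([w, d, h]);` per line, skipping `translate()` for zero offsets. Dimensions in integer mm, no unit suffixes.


translate([484, 339, 0]) cube([5610, 196, 2640]);
translate([484, 5953, 0]) cube([5610, 196, 2640]);
translate([484, 535, 0]) cube([196, 5418, 2640]);
translate([5898, 535, 0]) cube([196, 5418, 2640]);


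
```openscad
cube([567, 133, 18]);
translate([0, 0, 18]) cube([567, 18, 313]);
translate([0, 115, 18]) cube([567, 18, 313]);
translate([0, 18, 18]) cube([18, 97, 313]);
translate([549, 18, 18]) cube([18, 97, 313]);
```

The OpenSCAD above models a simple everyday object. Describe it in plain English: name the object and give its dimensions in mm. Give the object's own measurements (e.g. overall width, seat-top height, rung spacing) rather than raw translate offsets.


An open-topped rectangular box: outside dimensions 567×133×331 mm, with a uniform wall and base thickness of 18 mm. The base is a full 567×133 slab on the floor; four walls sit on top of the base. The front and back walls (the −y and +y sides) span the full width; the two side walls fit between them.


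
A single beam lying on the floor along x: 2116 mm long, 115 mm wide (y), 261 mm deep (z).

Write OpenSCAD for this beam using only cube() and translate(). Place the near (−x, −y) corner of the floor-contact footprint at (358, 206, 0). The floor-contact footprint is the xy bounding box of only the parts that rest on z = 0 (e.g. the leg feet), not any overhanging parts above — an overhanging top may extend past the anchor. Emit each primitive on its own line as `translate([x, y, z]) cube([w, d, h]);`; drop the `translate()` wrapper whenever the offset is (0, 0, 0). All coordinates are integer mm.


translate([358, 206, 0]) cube([2116, 115, 261]);


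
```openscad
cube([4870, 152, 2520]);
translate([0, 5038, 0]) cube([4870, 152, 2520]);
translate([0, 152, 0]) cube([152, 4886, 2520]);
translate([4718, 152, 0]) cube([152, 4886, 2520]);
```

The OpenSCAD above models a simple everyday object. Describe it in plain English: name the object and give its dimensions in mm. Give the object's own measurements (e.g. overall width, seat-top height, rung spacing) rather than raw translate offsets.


The wall frame of a small rectangular building: four walls, each 2520 mm tall and 152 mm thick, enclosing a footprint 4870 mm (x) by 5190 mm (y) outside-to-outside, with no floor or roof. The front and back walls (the −y and +y sides) span the full width; the two side walls fit between them.


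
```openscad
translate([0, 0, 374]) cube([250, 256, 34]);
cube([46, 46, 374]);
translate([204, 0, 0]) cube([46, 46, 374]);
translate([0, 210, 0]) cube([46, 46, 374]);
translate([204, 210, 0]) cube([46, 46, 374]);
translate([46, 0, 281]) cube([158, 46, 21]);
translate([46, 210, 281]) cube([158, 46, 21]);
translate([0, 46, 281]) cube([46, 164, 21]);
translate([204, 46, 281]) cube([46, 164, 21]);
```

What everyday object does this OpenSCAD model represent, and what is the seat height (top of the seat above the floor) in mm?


A stool. The seat height is 408 mm.

A 250×256×34 slab at z = 374 on four corner posts — a stool. The seat top is 374 + 34 = 408 mm.


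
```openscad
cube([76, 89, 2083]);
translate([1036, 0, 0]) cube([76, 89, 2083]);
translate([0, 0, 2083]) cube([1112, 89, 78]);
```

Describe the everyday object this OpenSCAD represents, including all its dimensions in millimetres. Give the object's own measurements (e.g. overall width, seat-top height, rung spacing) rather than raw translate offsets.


A door frame. The clear opening is 960 mm wide and 2083 mm high. Two 76 mm wide jambs, 89 mm deep, stand either side of the opening from the floor to the top of the opening. A 78 mm thick head sits across the top of both jambs, spanning the full outside width of the frame.


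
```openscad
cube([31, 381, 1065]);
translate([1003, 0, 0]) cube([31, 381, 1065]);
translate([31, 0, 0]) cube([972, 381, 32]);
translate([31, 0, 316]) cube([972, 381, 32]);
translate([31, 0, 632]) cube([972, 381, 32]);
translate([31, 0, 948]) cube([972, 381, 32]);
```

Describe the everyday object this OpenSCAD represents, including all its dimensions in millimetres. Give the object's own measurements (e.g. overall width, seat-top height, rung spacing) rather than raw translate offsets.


An open bookshelf. Two side panels, each 31 mm thick, 381 mm deep and 1065 mm tall, stand 1034 mm apart (outside-to-outside). Between them sit 4 shelves, each 32 mm thick and 381 mm deep, spanning the full gap between the sides. The bottom shelf rests on the floor (its underside at z = 0) and the clear gap between one shelf's top and the next shelf's underside is 284 mm.


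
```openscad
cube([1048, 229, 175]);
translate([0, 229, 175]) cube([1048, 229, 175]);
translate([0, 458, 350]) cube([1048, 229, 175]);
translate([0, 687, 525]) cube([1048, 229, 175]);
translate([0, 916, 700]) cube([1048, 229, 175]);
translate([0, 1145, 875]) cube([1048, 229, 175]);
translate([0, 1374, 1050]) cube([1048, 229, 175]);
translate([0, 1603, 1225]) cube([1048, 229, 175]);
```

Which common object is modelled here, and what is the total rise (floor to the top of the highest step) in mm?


A staircase. The total rise is 1400 mm.

8 identical blocks, each offset up and back from the previous — a staircase. Each step is 175 mm tall and there are 8 of them, so the total rise is 8 × 175 = 1400 mm.


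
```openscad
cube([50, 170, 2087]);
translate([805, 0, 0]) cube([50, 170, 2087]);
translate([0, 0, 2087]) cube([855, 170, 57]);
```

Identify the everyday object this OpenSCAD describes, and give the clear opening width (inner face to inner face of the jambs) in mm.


A door frame. The clear opening width is 755 mm.

Two 2087 mm tall posts with a header on top — a door frame. The left jamb is 50 mm wide at x = 0; the right jamb starts at x = 805. The clear opening is 805 − 50 = 755 mm.


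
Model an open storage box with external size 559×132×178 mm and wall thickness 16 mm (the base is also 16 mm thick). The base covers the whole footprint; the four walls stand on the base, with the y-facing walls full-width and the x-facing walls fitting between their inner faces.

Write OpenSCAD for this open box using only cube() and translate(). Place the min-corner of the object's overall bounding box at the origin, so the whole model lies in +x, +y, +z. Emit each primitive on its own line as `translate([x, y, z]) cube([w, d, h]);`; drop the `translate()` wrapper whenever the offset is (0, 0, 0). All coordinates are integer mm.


cube([559, 132, 16]);
translate([0, 0, 16]) cube([559, 16, 162]);
translate([0, 116, 16]) cube([559, 16, 162]);
translate([0, 16, 16]) cube([16, 100, 162]);
translate([543, 16, 16]) cube([16, 100, 162]);


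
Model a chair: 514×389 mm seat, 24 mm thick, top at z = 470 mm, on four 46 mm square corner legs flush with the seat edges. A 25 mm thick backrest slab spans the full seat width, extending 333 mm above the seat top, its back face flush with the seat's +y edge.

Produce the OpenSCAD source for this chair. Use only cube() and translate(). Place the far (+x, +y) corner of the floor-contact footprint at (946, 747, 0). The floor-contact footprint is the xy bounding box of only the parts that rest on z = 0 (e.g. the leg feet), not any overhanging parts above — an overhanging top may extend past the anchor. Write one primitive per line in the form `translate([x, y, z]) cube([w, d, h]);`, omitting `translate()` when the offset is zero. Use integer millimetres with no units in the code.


translate([432, 358, 446]) cube([514, 389, 24]);
translate([432, 358, 0]) cube([46, 46, 446]);
translate([900, 358, 0]) cube([46, 46, 446]);
translate([432, 701, 0]) cube([46, 46, 446]);
translate([900, 701, 0]) cube([46, 46, 446]);
translate([432, 722, 470]) cube([514, 25, 333]);


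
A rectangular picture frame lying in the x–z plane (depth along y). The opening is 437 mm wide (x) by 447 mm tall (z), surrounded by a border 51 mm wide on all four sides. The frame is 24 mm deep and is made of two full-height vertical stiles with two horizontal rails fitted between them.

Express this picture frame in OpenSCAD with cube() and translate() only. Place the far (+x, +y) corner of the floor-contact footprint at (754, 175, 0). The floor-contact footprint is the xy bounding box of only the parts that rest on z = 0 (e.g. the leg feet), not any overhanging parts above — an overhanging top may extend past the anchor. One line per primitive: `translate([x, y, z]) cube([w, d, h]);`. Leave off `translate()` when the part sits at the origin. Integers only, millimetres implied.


translate([215, 151, 0]) cube([51, 24, 549]);
translate([703, 151, 0]) cube([51, 24, 549]);
translate([266, 151, 0]) cube([437, 24, 51]);
translate([266, 151, 498]) cube([437, 24, 51]);


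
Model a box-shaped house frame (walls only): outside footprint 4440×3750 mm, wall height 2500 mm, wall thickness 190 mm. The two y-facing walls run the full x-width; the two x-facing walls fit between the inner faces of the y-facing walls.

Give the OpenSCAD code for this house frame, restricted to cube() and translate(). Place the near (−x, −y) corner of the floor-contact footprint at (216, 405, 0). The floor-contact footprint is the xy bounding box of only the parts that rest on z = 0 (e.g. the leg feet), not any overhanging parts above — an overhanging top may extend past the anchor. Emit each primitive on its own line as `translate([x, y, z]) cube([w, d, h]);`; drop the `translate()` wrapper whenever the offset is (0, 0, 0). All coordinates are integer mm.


translate([216, 405, 0]) cube([4440, 190, 2500]);
translate([216, 3965, 0]) cube([4440, 190, 2500]);
translate([216, 595, 0]) cube([190, 3370, 2500]);
translate([4466, 595, 0]) cube([190, 3370, 2500]);


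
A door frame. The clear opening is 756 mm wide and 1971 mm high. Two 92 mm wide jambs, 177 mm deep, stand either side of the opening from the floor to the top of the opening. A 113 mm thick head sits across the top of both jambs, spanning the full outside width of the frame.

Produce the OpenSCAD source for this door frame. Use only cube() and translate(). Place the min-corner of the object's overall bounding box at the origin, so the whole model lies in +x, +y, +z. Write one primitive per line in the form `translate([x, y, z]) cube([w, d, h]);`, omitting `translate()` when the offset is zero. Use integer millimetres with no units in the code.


cube([92, 177, 1971]);
translate([848, 0, 0]) cube([92, 177, 1971]);
translate([0, 0, 1971]) cube([940, 177, 113]);


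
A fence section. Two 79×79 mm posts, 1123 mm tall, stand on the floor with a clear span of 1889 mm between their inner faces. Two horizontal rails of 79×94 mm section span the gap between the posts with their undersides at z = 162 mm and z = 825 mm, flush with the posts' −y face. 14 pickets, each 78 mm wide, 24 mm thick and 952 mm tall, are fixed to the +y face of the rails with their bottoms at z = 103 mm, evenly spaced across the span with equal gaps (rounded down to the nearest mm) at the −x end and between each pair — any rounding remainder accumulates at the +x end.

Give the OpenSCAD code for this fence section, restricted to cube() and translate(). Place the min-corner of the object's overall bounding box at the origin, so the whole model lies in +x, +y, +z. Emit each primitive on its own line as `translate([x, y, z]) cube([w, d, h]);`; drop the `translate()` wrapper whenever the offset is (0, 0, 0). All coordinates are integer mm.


cube([79, 79, 1123]);
translate([1968, 0, 0]) cube([79, 79, 1123]);
translate([79, 0, 162]) cube([1889, 79, 94]);
translate([79, 0, 825]) cube([1889, 79, 94]);
translate([132, 79, 103]) cube([78, 24, 952]);
translate([263, 79, 103]) cube([78, 24, 952]);
translate([394, 79, 103]) cube([78, 24, 952]);
translate([525, 79, 103]) cube([78, 24, 952]);
translate([656, 79, 103]) cube([78, 24, 952]);
translate([787, 79, 103]) cube([78, 24, 952]);
translate([918, 79, 103]) cube([78, 24, 952]);
translate([1049, 79, 103]) cube([78, 24, 952]);
translate([1180, 79, 103]) cube([78, 24, 952]);
translate([1311, 79, 103]) cube([78, 24, 952]);
translate([1442, 79, 103]) cube([78, 24, 952]);
translate([1573, 79, 103]) cube([78, 24, 952]);
translate([1704, 79, 103]) cube([78, 24, 952]);
translate([1835, 79, 103]) cube([78, 24, 952]);


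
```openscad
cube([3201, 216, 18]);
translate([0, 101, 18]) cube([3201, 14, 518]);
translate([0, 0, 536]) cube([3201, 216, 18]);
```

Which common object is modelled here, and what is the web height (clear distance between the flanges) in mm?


An I-beam. The web height is 518 mm.

Two wide flanges with a thin centred web — an I-beam. Overall 554 mm minus two 18 mm flanges gives a web of 554 − 2·18 = 518 mm.


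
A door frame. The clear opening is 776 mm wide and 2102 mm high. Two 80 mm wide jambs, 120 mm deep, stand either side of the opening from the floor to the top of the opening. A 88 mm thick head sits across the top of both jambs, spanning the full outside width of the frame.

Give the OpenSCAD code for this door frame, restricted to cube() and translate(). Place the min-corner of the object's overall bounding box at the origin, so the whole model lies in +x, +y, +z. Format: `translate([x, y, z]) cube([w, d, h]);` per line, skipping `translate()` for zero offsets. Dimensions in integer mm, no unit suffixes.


cube([80, 120, 2102]);
translate([856, 0, 0]) cube([80, 120, 2102]);
translate([0, 0, 2102]) cube([936, 120, 88]);


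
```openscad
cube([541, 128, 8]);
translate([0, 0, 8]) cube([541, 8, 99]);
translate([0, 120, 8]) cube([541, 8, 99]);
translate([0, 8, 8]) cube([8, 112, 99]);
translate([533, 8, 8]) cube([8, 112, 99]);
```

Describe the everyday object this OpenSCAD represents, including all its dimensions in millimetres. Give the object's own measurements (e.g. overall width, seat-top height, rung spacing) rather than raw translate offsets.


An open-topped rectangular box: outside dimensions 541×128×107 mm, with a uniform wall and base thickness of 8 mm. The base is a full 541×128 slab on the floor; four walls sit on top of the base. The front and back walls (the −y and +y sides) span the full width; the two side walls fit between them.


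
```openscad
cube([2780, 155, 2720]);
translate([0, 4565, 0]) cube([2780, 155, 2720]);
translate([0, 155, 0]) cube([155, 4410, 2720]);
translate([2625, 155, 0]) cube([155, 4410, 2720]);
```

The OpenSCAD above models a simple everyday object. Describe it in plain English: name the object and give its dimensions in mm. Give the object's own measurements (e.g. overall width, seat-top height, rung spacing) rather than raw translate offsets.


The wall frame of a small rectangular building: four walls, each 2720 mm tall and 155 mm thick, enclosing a footprint 2780 mm (x) by 4720 mm (y) outside-to-outside, with no floor or roof. The front and back walls (the −y and +y sides) span the full width; the two side walls fit between them.


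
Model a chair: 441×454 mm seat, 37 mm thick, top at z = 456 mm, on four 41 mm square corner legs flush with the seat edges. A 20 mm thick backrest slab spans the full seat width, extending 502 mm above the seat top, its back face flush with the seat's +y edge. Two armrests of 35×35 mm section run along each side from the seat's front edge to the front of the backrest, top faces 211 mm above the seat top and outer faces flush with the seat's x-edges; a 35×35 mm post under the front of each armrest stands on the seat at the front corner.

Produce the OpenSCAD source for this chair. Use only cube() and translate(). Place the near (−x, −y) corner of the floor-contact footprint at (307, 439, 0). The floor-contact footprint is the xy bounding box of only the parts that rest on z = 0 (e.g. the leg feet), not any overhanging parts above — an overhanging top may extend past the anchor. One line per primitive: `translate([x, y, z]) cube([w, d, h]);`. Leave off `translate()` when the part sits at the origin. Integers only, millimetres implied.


translate([307, 439, 419]) cube([441, 454, 37]);
translate([307, 439, 0]) cube([41, 41, 419]);
translate([707, 439, 0]) cube([41, 41, 419]);
translate([307, 852, 0]) cube([41, 41, 419]);
translate([707, 852, 0]) cube([41, 41, 419]);
translate([307, 873, 456]) cube([441, 20, 502]);
translate([307, 439, 632]) cube([35, 434, 35]);
translate([713, 439, 632]) cube([35, 434, 35]);
translate([307, 439, 456]) cube([35, 35, 176]);
translate([713, 439, 456]) cube([35, 35, 176]);


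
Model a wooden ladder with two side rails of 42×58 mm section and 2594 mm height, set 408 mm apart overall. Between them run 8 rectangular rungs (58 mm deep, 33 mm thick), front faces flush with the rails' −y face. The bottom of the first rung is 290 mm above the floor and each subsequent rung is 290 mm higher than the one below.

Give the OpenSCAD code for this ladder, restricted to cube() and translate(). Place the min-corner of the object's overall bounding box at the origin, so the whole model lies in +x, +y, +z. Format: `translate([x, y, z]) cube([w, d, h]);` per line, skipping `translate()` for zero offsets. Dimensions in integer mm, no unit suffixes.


cube([42, 58, 2594]);
translate([366, 0, 0]) cube([42, 58, 2594]);
translate([42, 0, 290]) cube([324, 58, 33]);
translate([42, 0, 580]) cube([324, 58, 33]);
translate([42, 0, 870]) cube([324, 58, 33]);
translate([42, 0, 1160]) cube([324, 58, 33]);
translate([42, 0, 1450]) cube([324, 58, 33]);
translate([42, 0, 1740]) cube([324, 58, 33]);
translate([42, 0, 2030]) cube([324, 58, 33]);
translate([42, 0, 2320]) cube([324, 58, 33]);


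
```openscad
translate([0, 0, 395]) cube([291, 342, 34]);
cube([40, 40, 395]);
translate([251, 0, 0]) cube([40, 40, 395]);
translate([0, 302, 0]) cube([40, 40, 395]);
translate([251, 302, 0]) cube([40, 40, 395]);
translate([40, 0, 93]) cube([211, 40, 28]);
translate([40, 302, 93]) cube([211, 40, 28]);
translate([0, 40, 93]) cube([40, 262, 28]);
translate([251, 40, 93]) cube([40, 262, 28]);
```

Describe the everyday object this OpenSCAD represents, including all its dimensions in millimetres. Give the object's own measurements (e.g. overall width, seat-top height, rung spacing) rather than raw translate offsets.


A simple wooden stool: a rectangular seat 291 mm (x) by 342 mm (y), 34 mm thick, top face at z = 429 mm, on four square legs, each 40×40 mm in cross-section. The legs rest on z = 0, each flush with a corner of the seat. Four stretchers, 40 mm wide and 28 mm tall, connect adjacent legs with their undersides at z = 93 mm, each running between the inner faces of the legs it joins and aligned with the legs' outer faces on the other axis.


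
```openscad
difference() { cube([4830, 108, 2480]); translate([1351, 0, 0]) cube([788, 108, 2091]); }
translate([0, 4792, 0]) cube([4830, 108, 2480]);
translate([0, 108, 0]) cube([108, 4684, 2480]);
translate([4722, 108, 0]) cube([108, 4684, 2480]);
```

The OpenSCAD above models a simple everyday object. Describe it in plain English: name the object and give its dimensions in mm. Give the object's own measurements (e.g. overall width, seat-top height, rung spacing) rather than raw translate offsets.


A single room: four walls, each 2480 mm tall and 108 mm thick, enclosing an outside footprint 4830×4900 mm (x × y), no floor or roof. The front and back walls (−y and +y sides) run the full x-width; the side walls fit between their inner faces. A door opening 788 mm wide and 2091 mm tall is cut through the front wall from the floor up, its −x edge 1351 mm from the wall's −x end.


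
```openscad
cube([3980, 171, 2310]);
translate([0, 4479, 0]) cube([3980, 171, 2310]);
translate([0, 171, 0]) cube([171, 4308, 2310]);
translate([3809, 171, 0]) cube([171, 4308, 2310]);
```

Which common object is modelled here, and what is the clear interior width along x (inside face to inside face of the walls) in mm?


A house (or room) frame. The interior width is 3638 mm.

Four 2310 mm walls enclosing a rectangle with no floor or roof — a room or house frame. Outside width is 3980 mm and wall thickness is 171 mm, so the interior width is 3980 − 2 × 171 = 3638 mm.


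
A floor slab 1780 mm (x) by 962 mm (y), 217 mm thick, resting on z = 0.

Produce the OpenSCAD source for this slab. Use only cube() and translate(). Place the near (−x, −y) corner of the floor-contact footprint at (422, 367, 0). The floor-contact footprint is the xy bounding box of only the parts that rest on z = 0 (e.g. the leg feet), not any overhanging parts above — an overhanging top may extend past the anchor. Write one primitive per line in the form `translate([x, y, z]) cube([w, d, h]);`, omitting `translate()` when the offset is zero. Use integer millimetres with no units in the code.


translate([422, 367, 0]) cube([1780, 962, 217]);


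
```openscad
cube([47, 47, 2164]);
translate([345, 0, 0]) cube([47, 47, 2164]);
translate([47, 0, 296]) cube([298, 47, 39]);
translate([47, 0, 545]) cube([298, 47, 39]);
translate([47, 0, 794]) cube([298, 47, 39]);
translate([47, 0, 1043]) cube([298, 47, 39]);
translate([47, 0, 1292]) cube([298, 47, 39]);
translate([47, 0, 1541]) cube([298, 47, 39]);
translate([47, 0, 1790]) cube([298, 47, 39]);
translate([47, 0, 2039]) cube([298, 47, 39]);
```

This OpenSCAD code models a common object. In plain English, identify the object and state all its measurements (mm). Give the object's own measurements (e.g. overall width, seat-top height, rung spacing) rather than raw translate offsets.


A straight ladder. Two 47×47 mm vertical rails, 2164 mm tall, stand 392 mm apart (outside-to-outside) with their front faces coplanar on the −y side. 8 rungs, each 47 mm deep and 39 mm tall, span between the inner faces of the rails, front faces flush with the rails. The lowest rung's underside is at z = 296 mm and rungs are spaced 249 mm apart (underside to underside).


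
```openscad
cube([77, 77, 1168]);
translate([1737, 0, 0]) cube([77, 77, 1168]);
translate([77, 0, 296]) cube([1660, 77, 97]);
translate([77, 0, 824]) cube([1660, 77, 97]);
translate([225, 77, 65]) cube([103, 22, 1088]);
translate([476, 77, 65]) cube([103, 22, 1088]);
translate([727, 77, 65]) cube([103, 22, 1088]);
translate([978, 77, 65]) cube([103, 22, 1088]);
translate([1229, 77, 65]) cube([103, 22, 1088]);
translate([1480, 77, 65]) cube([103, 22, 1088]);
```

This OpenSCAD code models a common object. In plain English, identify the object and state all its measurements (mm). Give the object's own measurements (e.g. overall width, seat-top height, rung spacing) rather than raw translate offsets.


A fence section. Two 77×77 mm posts, 1168 mm tall, stand on the floor with a clear span of 1660 mm between their inner faces. Two horizontal rails of 77×97 mm section span the gap between the posts with their undersides at z = 296 mm and z = 824 mm, flush with the posts' −y face. 6 pickets, each 103 mm wide, 22 mm thick and 1088 mm tall, are fixed to the +y face of the rails with their bottoms at z = 65 mm, spaced across the span with a 148 mm gap after the −x post and between neighbouring pickets, with 154 mm left before the +x post.


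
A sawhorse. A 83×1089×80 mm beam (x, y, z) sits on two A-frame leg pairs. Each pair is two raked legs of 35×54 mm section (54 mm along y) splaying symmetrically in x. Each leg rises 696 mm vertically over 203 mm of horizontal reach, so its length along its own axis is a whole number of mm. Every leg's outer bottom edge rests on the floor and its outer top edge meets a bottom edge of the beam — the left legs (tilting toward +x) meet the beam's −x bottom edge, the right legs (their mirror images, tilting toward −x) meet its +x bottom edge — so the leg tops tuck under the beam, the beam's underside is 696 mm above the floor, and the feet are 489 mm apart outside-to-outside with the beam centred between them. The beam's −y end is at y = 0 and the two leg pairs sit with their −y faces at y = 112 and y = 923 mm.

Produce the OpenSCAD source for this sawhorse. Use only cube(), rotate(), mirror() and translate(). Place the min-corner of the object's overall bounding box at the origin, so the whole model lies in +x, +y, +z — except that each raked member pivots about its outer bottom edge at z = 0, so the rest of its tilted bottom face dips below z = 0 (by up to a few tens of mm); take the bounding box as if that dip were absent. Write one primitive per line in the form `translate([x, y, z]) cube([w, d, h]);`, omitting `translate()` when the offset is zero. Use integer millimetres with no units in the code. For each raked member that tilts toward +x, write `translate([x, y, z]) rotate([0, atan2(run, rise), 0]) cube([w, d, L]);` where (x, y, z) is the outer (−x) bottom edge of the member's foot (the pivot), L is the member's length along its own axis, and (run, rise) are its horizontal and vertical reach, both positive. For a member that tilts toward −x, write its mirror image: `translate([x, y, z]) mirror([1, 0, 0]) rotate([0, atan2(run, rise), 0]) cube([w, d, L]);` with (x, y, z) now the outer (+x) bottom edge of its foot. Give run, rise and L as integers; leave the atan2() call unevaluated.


translate([203, 0, 696]) cube([83, 1089, 80]);
translate([0, 112, 0]) rotate([0, atan2(203, 696), 0]) cube([35, 54, 725]);
translate([489, 112, 0]) mirror([1, 0, 0]) rotate([0, atan2(203, 696), 0]) cube([35, 54, 725]);
translate([0, 923, 0]) rotate([0, atan2(203, 696), 0]) cube([35, 54, 725]);
translate([489, 923, 0]) mirror([1, 0, 0]) rotate([0, atan2(203, 696), 0]) cube([35, 54, 725]);


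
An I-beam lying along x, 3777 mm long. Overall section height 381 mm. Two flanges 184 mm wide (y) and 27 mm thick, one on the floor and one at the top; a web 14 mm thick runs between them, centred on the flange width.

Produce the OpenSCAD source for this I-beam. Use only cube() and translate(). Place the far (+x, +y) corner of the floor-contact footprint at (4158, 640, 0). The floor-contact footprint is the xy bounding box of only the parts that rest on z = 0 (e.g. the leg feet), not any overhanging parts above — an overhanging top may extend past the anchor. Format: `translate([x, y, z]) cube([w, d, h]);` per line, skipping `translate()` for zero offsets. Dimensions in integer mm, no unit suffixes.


translate([381, 456, 0]) cube([3777, 184, 27]);
translate([381, 541, 27]) cube([3777, 14, 327]);
translate([381, 456, 354]) cube([3777, 184, 27]);


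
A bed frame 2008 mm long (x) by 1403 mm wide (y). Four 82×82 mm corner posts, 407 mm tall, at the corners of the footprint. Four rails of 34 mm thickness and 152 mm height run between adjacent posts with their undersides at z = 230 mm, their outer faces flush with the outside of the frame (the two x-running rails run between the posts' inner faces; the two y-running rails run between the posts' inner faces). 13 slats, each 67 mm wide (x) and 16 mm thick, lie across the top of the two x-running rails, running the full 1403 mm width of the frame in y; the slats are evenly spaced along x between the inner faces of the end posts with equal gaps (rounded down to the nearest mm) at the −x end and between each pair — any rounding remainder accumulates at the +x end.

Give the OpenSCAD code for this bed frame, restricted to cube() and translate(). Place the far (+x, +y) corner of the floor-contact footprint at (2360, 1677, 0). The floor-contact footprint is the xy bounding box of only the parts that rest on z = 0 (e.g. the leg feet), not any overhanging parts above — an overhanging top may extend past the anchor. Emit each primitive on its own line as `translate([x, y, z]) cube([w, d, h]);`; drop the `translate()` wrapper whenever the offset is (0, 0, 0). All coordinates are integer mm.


translate([352, 274, 0]) cube([82, 82, 407]);
translate([352, 1595, 0]) cube([82, 82, 407]);
translate([2278, 274, 0]) cube([82, 82, 407]);
translate([2278, 1595, 0]) cube([82, 82, 407]);
translate([434, 274, 230]) cube([1844, 34, 152]);
translate([434, 1643, 230]) cube([1844, 34, 152]);
translate([352, 356, 230]) cube([34, 1239, 152]);
translate([2326, 356, 230]) cube([34, 1239, 152]);
translate([503, 274, 382]) cube([67, 1403, 16]);
translate([639, 274, 382]) cube([67, 1403, 16]);
translate([775, 274, 382]) cube([67, 1403, 16]);
translate([911, 274, 382]) cube([67, 1403, 16]);
translate([1047, 274, 382]) cube([67, 1403, 16]);
translate([1183, 274, 382]) cube([67, 1403, 16]);
translate([1319, 274, 382]) cube([67, 1403, 16]);
translate([1455, 274, 382]) cube([67, 1403, 16]);
translate([1591, 274, 382]) cube([67, 1403, 16]);
translate([1727, 274, 382]) cube([67, 1403, 16]);
translate([1863, 274, 382]) cube([67, 1403, 16]);
translate([1999, 274, 382]) cube([67, 1403, 16]);
translate([2135, 274, 382]) cube([67, 1403, 16]);


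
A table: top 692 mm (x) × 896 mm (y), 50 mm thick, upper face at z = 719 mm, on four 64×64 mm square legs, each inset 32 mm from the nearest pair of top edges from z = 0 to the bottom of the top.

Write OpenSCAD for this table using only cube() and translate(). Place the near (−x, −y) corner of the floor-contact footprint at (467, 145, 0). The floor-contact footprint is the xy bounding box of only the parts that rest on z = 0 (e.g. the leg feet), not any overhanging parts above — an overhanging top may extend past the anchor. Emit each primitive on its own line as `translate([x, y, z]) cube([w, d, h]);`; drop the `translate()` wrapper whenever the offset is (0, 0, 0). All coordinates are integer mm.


translate([435, 113, 669]) cube([692, 896, 50]);
translate([467, 145, 0]) cube([64, 64, 669]);
translate([1031, 145, 0]) cube([64, 64, 669]);
translate([467, 913, 0]) cube([64, 64, 669]);
translate([1031, 913, 0]) cube([64, 64, 669]);


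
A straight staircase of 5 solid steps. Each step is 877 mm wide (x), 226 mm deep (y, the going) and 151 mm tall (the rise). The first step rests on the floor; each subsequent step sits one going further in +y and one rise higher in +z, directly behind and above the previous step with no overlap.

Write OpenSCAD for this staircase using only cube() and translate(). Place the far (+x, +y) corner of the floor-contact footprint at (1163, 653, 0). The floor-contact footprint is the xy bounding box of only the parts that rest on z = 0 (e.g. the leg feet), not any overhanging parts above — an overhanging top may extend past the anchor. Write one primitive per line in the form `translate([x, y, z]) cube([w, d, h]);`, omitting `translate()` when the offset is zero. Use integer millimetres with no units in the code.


translate([286, 427, 0]) cube([877, 226, 151]);
translate([286, 653, 151]) cube([877, 226, 151]);
translate([286, 879, 302]) cube([877, 226, 151]);
translate([286, 1105, 453]) cube([877, 226, 151]);
translate([286, 1331, 604]) cube([877, 226, 151]);


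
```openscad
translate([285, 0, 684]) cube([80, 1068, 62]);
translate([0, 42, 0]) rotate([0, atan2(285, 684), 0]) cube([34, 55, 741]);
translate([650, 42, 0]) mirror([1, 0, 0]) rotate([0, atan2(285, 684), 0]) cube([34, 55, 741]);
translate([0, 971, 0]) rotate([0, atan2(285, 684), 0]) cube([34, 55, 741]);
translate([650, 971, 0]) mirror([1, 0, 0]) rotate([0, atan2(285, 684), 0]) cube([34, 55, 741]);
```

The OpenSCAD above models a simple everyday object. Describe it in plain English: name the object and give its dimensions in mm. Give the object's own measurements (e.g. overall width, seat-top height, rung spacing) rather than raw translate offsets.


A sawhorse. A 80×1068×62 mm beam (x, y, z) sits on two A-frame leg pairs. Each pair is two raked legs of 34×55 mm section (55 mm along y) splaying symmetrically in x. Each leg rises 684 mm vertically over 285 mm of horizontal reach and is 741 mm long along its own axis. Every leg's outer bottom edge rests on the floor and its outer top edge meets a bottom edge of the beam — the left legs (tilting toward +x) meet the beam's −x bottom edge, the right legs (their mirror images, tilting toward −x) meet its +x bottom edge — so the leg tops tuck under the beam, the beam's underside is 684 mm above the floor, and the feet are 650 mm apart outside-to-outside with the beam centred between them. The two leg pairs are set in 42 mm from either end of the beam.
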